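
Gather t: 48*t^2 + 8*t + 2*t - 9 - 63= 48*t^2 + 10*t - 72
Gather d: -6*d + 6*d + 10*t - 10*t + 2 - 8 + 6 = 0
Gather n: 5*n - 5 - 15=5*n - 20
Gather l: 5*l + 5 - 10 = 5*l - 5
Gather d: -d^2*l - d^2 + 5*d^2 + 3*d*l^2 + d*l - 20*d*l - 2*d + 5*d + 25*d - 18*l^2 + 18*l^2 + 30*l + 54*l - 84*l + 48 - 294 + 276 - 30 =d^2*(4 - l) + d*(3*l^2 - 19*l + 28)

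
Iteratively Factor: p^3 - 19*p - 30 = (p + 3)*(p^2 - 3*p - 10) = (p - 5)*(p + 3)*(p + 2)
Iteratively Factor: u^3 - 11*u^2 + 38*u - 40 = (u - 2)*(u^2 - 9*u + 20) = (u - 5)*(u - 2)*(u - 4)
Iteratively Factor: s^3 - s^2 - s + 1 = (s - 1)*(s^2 - 1) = (s - 1)^2*(s + 1)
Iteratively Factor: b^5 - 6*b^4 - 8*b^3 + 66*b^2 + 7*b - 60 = (b - 1)*(b^4 - 5*b^3 - 13*b^2 + 53*b + 60) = (b - 4)*(b - 1)*(b^3 - b^2 - 17*b - 15) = (b - 4)*(b - 1)*(b + 1)*(b^2 - 2*b - 15) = (b - 5)*(b - 4)*(b - 1)*(b + 1)*(b + 3)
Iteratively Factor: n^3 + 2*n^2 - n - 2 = (n + 2)*(n^2 - 1) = (n + 1)*(n + 2)*(n - 1)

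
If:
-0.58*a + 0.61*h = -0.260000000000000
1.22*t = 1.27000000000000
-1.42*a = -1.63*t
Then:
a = 1.19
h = 0.71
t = 1.04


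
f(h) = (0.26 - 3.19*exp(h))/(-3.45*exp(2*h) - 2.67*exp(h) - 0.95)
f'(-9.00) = 0.00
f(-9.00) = -0.27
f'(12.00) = 0.00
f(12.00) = 0.00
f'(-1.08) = 0.20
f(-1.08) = 0.37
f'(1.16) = -0.16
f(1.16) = 0.22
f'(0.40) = -0.17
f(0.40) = 0.36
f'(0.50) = -0.18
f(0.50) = 0.34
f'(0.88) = -0.18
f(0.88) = 0.27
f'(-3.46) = 0.11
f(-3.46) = -0.15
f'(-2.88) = 0.17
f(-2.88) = -0.07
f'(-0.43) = 0.01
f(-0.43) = 0.44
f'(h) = (0.26 - 3.19*exp(h))*(6.9*exp(2*h) + 2.67*exp(h))/(-3.45*exp(2*h) - 2.67*exp(h) - 0.95)^2 - 3.19*exp(h)/(-3.45*exp(2*h) - 2.67*exp(h) - 0.95) = (-11.0055*exp(2*h) + 1.794*exp(h) + 3.7247)*exp(h)/(11.9025*exp(4*h) + 18.423*exp(3*h) + 13.6839*exp(2*h) + 5.073*exp(h) + 0.9025)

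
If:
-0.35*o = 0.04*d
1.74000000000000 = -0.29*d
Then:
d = -6.00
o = 0.69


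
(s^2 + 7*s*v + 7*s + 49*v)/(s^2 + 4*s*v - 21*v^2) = (s + 7)/(s - 3*v)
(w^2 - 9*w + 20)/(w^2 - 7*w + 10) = (w - 4)/(w - 2)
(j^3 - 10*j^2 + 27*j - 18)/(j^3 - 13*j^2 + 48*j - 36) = (j - 3)/(j - 6)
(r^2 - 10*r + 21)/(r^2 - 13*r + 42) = (r - 3)/(r - 6)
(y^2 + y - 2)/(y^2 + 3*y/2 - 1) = 2*(y - 1)/(2*y - 1)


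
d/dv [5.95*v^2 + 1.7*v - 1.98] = 11.9*v + 1.7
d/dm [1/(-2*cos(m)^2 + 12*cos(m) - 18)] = -sin(m)/(cos(m) - 3)^3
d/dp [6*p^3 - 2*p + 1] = 18*p^2 - 2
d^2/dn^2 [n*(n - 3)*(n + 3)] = 6*n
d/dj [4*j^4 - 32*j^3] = 16*j^2*(j - 6)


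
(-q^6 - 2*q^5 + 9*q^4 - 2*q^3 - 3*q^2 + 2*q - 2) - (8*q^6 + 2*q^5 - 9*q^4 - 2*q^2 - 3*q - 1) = -9*q^6 - 4*q^5 + 18*q^4 - 2*q^3 - q^2 + 5*q - 1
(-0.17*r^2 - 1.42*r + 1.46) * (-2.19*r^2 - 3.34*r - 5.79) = 0.3723*r^4 + 3.6776*r^3 + 2.5297*r^2 + 3.3454*r - 8.4534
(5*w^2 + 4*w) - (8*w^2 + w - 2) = -3*w^2 + 3*w + 2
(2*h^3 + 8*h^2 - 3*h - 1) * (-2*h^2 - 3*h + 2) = -4*h^5 - 22*h^4 - 14*h^3 + 27*h^2 - 3*h - 2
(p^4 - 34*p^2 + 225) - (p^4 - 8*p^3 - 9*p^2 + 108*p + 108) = 8*p^3 - 25*p^2 - 108*p + 117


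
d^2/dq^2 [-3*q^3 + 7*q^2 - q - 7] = 14 - 18*q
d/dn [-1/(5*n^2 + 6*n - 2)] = 2*(5*n + 3)/(5*n^2 + 6*n - 2)^2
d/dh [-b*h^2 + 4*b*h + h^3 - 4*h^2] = -2*b*h + 4*b + 3*h^2 - 8*h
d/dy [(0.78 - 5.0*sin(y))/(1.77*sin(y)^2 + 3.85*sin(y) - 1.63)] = (8.85*sin(y)^2 - 2.7612*sin(y) + 5.147)*cos(y)/(3.1329*sin(y)^4 + 13.629*sin(y)^3 + 9.0523*sin(y)^2 - 12.551*sin(y) + 2.6569)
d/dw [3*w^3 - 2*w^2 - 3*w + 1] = 9*w^2 - 4*w - 3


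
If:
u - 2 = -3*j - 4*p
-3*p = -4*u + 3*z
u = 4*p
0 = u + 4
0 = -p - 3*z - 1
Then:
No Solution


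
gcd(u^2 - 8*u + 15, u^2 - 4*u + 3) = u - 3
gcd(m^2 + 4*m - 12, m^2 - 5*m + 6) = m - 2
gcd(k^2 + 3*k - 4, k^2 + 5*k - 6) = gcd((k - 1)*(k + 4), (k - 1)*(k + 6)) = k - 1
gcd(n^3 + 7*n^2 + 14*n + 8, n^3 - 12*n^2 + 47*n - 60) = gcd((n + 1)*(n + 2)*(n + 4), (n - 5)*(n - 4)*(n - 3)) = 1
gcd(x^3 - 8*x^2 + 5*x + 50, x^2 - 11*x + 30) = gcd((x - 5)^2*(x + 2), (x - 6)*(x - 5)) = x - 5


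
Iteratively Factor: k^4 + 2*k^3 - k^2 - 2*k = (k + 2)*(k^3 - k) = k*(k + 2)*(k^2 - 1) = k*(k - 1)*(k + 2)*(k + 1)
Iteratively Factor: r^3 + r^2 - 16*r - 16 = (r - 4)*(r^2 + 5*r + 4) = (r - 4)*(r + 4)*(r + 1)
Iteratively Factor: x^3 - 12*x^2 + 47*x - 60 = (x - 4)*(x^2 - 8*x + 15) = (x - 4)*(x - 3)*(x - 5)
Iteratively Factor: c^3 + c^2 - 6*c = (c)*(c^2 + c - 6) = c*(c - 2)*(c + 3)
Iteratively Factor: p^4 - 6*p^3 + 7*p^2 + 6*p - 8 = (p + 1)*(p^3 - 7*p^2 + 14*p - 8) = (p - 1)*(p + 1)*(p^2 - 6*p + 8) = (p - 4)*(p - 1)*(p + 1)*(p - 2)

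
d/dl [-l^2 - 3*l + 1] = -2*l - 3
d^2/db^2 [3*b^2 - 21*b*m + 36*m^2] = 6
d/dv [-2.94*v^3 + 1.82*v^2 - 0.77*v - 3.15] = -8.82*v^2 + 3.64*v - 0.77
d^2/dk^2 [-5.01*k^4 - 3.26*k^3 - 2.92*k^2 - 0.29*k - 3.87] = -60.12*k^2 - 19.56*k - 5.84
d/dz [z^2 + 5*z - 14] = 2*z + 5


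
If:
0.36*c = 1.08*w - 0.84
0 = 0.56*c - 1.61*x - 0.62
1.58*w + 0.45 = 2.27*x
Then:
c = 9.71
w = 4.01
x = 2.99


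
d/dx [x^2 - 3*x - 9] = 2*x - 3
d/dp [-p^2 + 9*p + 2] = 9 - 2*p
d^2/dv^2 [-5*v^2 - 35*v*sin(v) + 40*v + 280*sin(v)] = 35*v*sin(v) - 280*sin(v) - 70*cos(v) - 10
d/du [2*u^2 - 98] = 4*u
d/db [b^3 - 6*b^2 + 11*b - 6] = 3*b^2 - 12*b + 11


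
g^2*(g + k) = g^3 + g^2*k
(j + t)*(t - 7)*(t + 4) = j*t^2 - 3*j*t - 28*j + t^3 - 3*t^2 - 28*t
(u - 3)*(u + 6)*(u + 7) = u^3 + 10*u^2 + 3*u - 126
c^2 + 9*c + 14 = (c + 2)*(c + 7)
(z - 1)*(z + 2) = z^2 + z - 2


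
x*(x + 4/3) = x^2 + 4*x/3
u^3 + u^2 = u^2*(u + 1)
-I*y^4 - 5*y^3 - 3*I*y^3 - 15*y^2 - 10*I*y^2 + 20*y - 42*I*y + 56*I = (y + 4)*(y - 7*I)*(y + 2*I)*(-I*y + I)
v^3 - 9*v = v*(v - 3)*(v + 3)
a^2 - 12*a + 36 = (a - 6)^2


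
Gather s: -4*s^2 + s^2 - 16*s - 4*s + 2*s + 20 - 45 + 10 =-3*s^2 - 18*s - 15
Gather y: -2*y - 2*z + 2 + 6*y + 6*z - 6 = 4*y + 4*z - 4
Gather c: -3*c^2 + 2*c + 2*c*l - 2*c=-3*c^2 + 2*c*l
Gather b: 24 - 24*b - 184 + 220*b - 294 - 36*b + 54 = 160*b - 400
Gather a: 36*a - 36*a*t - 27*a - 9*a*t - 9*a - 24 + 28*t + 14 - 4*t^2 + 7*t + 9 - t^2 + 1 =-45*a*t - 5*t^2 + 35*t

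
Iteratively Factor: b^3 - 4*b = (b)*(b^2 - 4) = b*(b - 2)*(b + 2)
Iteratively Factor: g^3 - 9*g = (g + 3)*(g^2 - 3*g) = (g - 3)*(g + 3)*(g)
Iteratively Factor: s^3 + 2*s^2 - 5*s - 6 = (s + 1)*(s^2 + s - 6) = (s + 1)*(s + 3)*(s - 2)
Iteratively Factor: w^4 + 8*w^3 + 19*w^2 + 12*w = (w + 1)*(w^3 + 7*w^2 + 12*w) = w*(w + 1)*(w^2 + 7*w + 12) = w*(w + 1)*(w + 4)*(w + 3)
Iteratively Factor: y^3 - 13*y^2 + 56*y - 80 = (y - 5)*(y^2 - 8*y + 16) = (y - 5)*(y - 4)*(y - 4)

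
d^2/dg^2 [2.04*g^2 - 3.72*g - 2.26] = 4.08000000000000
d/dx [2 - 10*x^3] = -30*x^2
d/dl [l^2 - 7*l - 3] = 2*l - 7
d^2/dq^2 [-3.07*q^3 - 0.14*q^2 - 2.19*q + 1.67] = -18.42*q - 0.28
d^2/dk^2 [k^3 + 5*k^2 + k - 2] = 6*k + 10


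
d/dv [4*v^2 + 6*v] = 8*v + 6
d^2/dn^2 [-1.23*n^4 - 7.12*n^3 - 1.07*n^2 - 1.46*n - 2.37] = -14.76*n^2 - 42.72*n - 2.14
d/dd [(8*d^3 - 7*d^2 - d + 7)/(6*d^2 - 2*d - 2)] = (12*d^4 - 8*d^3 - 7*d^2 - 14*d + 4)/(9*d^4 - 6*d^3 - 5*d^2 + 2*d + 1)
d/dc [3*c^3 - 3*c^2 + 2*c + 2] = 9*c^2 - 6*c + 2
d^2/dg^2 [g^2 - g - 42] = 2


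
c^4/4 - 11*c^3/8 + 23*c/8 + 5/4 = (c/4 + 1/4)*(c - 5)*(c - 2)*(c + 1/2)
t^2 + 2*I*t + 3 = (t - I)*(t + 3*I)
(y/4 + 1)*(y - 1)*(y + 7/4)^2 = y^4/4 + 13*y^3/8 + 153*y^2/64 - 77*y/64 - 49/16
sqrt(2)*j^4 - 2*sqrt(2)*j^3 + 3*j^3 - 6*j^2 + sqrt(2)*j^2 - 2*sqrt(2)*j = j*(j - 2)*(j + sqrt(2))*(sqrt(2)*j + 1)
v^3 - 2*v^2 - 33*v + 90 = (v - 5)*(v - 3)*(v + 6)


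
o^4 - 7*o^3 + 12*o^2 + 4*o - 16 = (o - 4)*(o - 2)^2*(o + 1)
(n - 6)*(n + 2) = n^2 - 4*n - 12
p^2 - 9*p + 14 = (p - 7)*(p - 2)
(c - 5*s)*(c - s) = c^2 - 6*c*s + 5*s^2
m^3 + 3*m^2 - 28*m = m*(m - 4)*(m + 7)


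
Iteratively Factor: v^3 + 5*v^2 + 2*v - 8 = (v + 2)*(v^2 + 3*v - 4) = (v + 2)*(v + 4)*(v - 1)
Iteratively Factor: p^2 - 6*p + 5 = (p - 1)*(p - 5)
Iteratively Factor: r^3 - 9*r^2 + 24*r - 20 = (r - 5)*(r^2 - 4*r + 4) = (r - 5)*(r - 2)*(r - 2)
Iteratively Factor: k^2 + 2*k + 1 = (k + 1)*(k + 1)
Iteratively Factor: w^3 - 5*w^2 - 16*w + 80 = (w - 4)*(w^2 - w - 20) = (w - 4)*(w + 4)*(w - 5)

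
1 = 1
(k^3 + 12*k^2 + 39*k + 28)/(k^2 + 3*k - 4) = (k^2 + 8*k + 7)/(k - 1)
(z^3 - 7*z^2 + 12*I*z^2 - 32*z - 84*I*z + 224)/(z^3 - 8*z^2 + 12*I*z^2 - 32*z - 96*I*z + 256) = (z - 7)/(z - 8)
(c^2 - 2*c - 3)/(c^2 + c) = (c - 3)/c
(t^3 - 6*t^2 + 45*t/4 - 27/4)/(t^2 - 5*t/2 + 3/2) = (2*t^2 - 9*t + 9)/(2*(t - 1))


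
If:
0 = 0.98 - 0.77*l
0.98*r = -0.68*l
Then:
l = 1.27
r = -0.88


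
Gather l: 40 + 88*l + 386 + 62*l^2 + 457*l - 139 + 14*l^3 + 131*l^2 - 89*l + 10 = 14*l^3 + 193*l^2 + 456*l + 297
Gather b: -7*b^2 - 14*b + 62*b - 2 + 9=-7*b^2 + 48*b + 7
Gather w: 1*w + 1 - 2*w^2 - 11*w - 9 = -2*w^2 - 10*w - 8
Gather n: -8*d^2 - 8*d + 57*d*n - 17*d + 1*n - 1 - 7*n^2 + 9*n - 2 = -8*d^2 - 25*d - 7*n^2 + n*(57*d + 10) - 3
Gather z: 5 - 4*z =5 - 4*z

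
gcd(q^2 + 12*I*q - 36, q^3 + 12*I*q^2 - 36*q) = q^2 + 12*I*q - 36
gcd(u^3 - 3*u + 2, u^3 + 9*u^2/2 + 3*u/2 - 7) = u^2 + u - 2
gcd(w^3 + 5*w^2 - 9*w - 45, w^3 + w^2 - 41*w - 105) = w^2 + 8*w + 15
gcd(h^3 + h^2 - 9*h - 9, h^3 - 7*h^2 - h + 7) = h + 1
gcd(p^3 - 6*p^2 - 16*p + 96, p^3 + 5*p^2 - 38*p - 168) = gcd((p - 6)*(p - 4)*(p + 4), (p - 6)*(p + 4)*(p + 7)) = p^2 - 2*p - 24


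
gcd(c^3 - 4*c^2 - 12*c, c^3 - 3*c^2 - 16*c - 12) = c^2 - 4*c - 12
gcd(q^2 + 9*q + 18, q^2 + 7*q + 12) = q + 3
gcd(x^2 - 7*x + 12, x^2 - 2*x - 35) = 1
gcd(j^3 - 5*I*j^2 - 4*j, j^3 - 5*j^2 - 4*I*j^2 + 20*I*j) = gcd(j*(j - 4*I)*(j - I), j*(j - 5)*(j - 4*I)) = j^2 - 4*I*j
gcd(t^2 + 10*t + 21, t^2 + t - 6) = t + 3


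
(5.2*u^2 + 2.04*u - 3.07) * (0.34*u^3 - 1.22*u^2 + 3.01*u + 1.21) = 1.768*u^5 - 5.6504*u^4 + 12.1194*u^3 + 16.1778*u^2 - 6.7723*u - 3.7147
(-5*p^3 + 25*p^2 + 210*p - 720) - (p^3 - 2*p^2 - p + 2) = -6*p^3 + 27*p^2 + 211*p - 722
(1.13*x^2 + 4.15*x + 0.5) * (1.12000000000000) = 1.2656*x^2 + 4.648*x + 0.56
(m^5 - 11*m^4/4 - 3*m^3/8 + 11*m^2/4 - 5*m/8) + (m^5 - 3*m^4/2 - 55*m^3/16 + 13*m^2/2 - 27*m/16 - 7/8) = 2*m^5 - 17*m^4/4 - 61*m^3/16 + 37*m^2/4 - 37*m/16 - 7/8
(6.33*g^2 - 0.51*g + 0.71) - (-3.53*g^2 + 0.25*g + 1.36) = 9.86*g^2 - 0.76*g - 0.65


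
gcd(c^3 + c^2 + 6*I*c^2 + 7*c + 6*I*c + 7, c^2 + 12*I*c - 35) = c + 7*I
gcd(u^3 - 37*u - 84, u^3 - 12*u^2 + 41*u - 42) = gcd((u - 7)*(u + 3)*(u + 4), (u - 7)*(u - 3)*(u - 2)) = u - 7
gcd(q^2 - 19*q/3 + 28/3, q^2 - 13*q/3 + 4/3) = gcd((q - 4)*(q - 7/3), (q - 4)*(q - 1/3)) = q - 4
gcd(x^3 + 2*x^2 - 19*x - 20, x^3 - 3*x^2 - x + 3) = x + 1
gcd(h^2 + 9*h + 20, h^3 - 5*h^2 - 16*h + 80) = h + 4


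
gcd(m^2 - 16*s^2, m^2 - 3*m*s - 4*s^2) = -m + 4*s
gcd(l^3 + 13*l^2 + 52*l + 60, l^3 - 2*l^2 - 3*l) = 1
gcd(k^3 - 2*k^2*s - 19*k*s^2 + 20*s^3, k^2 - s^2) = -k + s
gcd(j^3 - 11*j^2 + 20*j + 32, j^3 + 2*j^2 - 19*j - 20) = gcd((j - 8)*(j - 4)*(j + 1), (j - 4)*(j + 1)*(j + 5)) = j^2 - 3*j - 4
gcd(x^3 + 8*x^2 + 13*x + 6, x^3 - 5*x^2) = 1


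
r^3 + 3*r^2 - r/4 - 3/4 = (r - 1/2)*(r + 1/2)*(r + 3)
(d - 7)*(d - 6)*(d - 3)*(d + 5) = d^4 - 11*d^3 + d^2 + 279*d - 630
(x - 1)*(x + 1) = x^2 - 1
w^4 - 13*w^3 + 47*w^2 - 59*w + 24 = (w - 8)*(w - 3)*(w - 1)^2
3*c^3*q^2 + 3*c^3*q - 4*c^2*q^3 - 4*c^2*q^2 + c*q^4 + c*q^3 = q*(-3*c + q)*(-c + q)*(c*q + c)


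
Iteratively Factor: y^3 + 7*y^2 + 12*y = (y + 4)*(y^2 + 3*y) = (y + 3)*(y + 4)*(y)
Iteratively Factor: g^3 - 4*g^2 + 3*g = (g - 1)*(g^2 - 3*g) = g*(g - 1)*(g - 3)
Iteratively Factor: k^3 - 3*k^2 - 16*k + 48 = (k - 4)*(k^2 + k - 12) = (k - 4)*(k + 4)*(k - 3)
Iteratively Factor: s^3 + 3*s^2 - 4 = (s + 2)*(s^2 + s - 2) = (s + 2)^2*(s - 1)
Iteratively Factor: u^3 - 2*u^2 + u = (u - 1)*(u^2 - u) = u*(u - 1)*(u - 1)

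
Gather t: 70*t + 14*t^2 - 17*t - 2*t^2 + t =12*t^2 + 54*t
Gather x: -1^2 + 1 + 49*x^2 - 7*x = 49*x^2 - 7*x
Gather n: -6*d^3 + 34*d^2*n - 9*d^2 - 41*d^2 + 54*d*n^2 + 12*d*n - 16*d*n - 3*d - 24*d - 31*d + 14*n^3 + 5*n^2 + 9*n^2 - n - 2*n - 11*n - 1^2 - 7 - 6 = -6*d^3 - 50*d^2 - 58*d + 14*n^3 + n^2*(54*d + 14) + n*(34*d^2 - 4*d - 14) - 14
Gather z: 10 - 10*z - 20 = -10*z - 10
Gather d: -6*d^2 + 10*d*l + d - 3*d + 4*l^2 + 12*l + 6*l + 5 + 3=-6*d^2 + d*(10*l - 2) + 4*l^2 + 18*l + 8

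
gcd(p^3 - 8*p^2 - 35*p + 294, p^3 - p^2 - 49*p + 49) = p - 7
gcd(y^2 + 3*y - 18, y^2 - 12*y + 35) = 1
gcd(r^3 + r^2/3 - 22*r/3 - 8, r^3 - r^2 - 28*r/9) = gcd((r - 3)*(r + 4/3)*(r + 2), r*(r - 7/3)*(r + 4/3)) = r + 4/3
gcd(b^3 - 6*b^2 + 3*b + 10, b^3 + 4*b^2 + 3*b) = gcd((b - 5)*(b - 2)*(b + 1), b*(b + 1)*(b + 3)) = b + 1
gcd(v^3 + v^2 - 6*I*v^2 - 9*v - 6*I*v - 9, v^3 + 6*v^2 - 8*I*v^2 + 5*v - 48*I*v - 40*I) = v + 1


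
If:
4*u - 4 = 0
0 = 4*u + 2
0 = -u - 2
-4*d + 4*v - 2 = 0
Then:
No Solution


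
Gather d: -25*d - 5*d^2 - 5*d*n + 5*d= -5*d^2 + d*(-5*n - 20)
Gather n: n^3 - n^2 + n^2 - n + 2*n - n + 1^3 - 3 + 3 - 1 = n^3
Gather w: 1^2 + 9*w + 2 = 9*w + 3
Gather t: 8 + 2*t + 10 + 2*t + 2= 4*t + 20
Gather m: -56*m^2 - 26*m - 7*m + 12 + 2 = -56*m^2 - 33*m + 14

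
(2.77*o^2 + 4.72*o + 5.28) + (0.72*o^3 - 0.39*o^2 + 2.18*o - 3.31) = 0.72*o^3 + 2.38*o^2 + 6.9*o + 1.97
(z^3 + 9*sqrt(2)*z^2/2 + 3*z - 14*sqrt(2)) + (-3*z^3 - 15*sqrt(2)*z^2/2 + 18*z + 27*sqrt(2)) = -2*z^3 - 3*sqrt(2)*z^2 + 21*z + 13*sqrt(2)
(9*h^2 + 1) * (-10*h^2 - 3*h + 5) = -90*h^4 - 27*h^3 + 35*h^2 - 3*h + 5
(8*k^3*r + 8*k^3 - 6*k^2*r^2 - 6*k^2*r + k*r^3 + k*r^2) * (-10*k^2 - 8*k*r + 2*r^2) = -80*k^5*r - 80*k^5 - 4*k^4*r^2 - 4*k^4*r + 54*k^3*r^3 + 54*k^3*r^2 - 20*k^2*r^4 - 20*k^2*r^3 + 2*k*r^5 + 2*k*r^4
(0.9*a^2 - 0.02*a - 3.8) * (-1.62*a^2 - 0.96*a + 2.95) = -1.458*a^4 - 0.8316*a^3 + 8.8302*a^2 + 3.589*a - 11.21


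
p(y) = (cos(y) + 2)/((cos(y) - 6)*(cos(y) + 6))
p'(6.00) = -0.00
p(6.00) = -0.08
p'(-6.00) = 0.01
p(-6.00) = -0.08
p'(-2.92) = -0.01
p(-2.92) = -0.03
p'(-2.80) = -0.01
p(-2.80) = -0.03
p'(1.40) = 0.03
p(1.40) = -0.06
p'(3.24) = -0.00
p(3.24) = -0.03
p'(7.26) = 0.03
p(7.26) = -0.07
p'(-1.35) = -0.03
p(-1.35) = -0.06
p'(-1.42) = -0.03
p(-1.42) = -0.06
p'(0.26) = 0.01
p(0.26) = -0.08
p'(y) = (cos(y) + 2)*sin(y)/((cos(y) - 6)*(cos(y) + 6)^2) - sin(y)/((cos(y) - 6)*(cos(y) + 6)) + (cos(y) + 2)*sin(y)/((cos(y) - 6)^2*(cos(y) + 6))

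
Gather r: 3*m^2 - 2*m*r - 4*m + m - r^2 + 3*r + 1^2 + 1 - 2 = 3*m^2 - 3*m - r^2 + r*(3 - 2*m)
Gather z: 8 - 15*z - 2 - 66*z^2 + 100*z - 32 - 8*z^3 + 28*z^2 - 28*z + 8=-8*z^3 - 38*z^2 + 57*z - 18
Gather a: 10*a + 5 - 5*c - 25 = 10*a - 5*c - 20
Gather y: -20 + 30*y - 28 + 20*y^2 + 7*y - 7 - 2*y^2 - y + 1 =18*y^2 + 36*y - 54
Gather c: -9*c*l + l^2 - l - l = -9*c*l + l^2 - 2*l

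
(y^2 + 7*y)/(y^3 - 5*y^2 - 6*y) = (y + 7)/(y^2 - 5*y - 6)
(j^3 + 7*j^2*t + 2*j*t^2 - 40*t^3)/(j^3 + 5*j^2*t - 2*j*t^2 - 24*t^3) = (j + 5*t)/(j + 3*t)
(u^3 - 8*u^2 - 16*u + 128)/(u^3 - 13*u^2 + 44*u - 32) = (u + 4)/(u - 1)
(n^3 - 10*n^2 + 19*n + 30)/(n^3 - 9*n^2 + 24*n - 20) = (n^2 - 5*n - 6)/(n^2 - 4*n + 4)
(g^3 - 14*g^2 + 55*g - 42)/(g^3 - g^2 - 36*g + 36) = (g - 7)/(g + 6)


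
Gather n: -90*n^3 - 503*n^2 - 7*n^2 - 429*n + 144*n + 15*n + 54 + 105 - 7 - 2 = -90*n^3 - 510*n^2 - 270*n + 150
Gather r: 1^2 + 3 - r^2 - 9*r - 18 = -r^2 - 9*r - 14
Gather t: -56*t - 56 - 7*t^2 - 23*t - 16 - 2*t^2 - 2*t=-9*t^2 - 81*t - 72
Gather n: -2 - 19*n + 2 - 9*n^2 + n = -9*n^2 - 18*n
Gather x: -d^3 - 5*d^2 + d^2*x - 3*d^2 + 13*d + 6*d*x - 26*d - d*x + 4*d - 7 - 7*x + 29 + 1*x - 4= -d^3 - 8*d^2 - 9*d + x*(d^2 + 5*d - 6) + 18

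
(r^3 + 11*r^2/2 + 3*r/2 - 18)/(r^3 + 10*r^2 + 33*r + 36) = (r - 3/2)/(r + 3)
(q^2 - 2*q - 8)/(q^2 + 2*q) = (q - 4)/q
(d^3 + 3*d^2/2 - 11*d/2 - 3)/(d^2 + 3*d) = d - 3/2 - 1/d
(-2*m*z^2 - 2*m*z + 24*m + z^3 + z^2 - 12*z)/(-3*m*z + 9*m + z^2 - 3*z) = (-2*m*z - 8*m + z^2 + 4*z)/(-3*m + z)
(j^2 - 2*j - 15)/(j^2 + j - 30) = (j + 3)/(j + 6)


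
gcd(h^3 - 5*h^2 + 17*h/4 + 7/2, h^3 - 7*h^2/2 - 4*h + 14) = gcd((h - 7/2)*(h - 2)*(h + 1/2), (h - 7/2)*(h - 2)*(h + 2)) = h^2 - 11*h/2 + 7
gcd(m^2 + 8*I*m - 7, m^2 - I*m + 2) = m + I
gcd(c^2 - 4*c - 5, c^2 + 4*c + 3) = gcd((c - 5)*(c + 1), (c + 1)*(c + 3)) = c + 1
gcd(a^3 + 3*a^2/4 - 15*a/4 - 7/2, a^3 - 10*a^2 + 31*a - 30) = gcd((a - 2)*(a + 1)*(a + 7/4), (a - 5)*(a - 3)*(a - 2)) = a - 2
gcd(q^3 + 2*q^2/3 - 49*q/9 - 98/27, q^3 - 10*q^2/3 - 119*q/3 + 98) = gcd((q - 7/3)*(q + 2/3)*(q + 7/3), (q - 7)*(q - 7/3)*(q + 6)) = q - 7/3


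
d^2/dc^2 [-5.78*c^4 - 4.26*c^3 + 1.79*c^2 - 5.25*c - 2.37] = -69.36*c^2 - 25.56*c + 3.58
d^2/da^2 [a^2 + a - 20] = 2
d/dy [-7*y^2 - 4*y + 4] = -14*y - 4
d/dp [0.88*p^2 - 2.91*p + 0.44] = 1.76*p - 2.91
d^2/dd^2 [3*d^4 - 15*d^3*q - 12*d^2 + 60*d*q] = 36*d^2 - 90*d*q - 24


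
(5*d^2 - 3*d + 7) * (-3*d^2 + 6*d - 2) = -15*d^4 + 39*d^3 - 49*d^2 + 48*d - 14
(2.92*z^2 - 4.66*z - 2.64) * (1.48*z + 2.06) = 4.3216*z^3 - 0.8816*z^2 - 13.5068*z - 5.4384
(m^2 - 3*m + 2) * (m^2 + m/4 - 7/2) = m^4 - 11*m^3/4 - 9*m^2/4 + 11*m - 7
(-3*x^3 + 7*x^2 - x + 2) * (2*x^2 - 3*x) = -6*x^5 + 23*x^4 - 23*x^3 + 7*x^2 - 6*x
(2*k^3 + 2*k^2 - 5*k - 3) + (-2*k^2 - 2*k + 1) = 2*k^3 - 7*k - 2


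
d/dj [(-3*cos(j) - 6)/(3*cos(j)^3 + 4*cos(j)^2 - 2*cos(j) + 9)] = 12*(30*sin(j) - 38*sin(2*j) - 22*sin(3*j) - 3*sin(4*j))/(cos(j) + 8*cos(2*j) + 3*cos(3*j) + 44)^2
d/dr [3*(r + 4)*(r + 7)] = 6*r + 33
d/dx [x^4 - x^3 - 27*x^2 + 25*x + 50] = 4*x^3 - 3*x^2 - 54*x + 25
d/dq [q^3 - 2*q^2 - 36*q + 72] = 3*q^2 - 4*q - 36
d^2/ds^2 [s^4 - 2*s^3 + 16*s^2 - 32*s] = 12*s^2 - 12*s + 32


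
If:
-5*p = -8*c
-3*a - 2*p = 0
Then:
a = -2*p/3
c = 5*p/8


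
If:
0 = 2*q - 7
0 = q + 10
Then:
No Solution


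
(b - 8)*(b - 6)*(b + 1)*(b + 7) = b^4 - 6*b^3 - 57*b^2 + 286*b + 336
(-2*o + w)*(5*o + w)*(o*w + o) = -10*o^3*w - 10*o^3 + 3*o^2*w^2 + 3*o^2*w + o*w^3 + o*w^2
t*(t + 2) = t^2 + 2*t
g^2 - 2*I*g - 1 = (g - I)^2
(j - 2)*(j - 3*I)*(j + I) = j^3 - 2*j^2 - 2*I*j^2 + 3*j + 4*I*j - 6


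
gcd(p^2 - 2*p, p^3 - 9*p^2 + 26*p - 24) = p - 2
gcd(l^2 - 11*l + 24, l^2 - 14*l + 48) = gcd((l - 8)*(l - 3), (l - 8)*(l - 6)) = l - 8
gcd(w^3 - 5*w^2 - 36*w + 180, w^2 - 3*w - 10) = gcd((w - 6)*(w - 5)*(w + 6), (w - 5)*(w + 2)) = w - 5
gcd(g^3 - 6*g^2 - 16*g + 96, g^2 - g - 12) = g - 4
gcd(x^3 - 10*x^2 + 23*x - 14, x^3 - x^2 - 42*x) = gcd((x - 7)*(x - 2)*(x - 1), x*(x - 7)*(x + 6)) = x - 7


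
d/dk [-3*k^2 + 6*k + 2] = 6 - 6*k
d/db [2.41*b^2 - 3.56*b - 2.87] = 4.82*b - 3.56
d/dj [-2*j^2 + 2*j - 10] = 2 - 4*j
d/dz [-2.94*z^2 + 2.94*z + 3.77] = 2.94 - 5.88*z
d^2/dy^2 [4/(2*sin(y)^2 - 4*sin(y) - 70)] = 4*(-2*sin(y)^4 + 3*sin(y)^3 - 69*sin(y)^2 + 29*sin(y) + 39)/((sin(y) - 7)^3*(sin(y) + 5)^3)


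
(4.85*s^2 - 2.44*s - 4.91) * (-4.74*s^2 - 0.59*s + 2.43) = -22.989*s^4 + 8.7041*s^3 + 36.4985*s^2 - 3.0323*s - 11.9313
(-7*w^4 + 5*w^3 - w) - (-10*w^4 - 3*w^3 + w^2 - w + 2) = 3*w^4 + 8*w^3 - w^2 - 2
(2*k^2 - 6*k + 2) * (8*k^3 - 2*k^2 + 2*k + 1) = 16*k^5 - 52*k^4 + 32*k^3 - 14*k^2 - 2*k + 2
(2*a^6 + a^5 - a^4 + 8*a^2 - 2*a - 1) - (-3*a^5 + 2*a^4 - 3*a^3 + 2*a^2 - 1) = 2*a^6 + 4*a^5 - 3*a^4 + 3*a^3 + 6*a^2 - 2*a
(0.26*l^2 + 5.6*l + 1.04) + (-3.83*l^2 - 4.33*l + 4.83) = -3.57*l^2 + 1.27*l + 5.87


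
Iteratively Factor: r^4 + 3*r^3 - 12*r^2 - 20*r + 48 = (r + 3)*(r^3 - 12*r + 16) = (r - 2)*(r + 3)*(r^2 + 2*r - 8) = (r - 2)*(r + 3)*(r + 4)*(r - 2)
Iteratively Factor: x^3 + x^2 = (x + 1)*(x^2) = x*(x + 1)*(x)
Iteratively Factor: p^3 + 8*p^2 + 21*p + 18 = (p + 2)*(p^2 + 6*p + 9) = (p + 2)*(p + 3)*(p + 3)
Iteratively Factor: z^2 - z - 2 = (z - 2)*(z + 1)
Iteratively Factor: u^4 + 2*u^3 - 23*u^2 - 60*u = (u + 3)*(u^3 - u^2 - 20*u) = (u - 5)*(u + 3)*(u^2 + 4*u) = u*(u - 5)*(u + 3)*(u + 4)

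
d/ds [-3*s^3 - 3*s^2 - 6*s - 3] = -9*s^2 - 6*s - 6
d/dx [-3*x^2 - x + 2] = -6*x - 1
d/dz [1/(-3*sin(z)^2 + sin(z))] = (6/tan(z) - cos(z)/sin(z)^2)/(3*sin(z) - 1)^2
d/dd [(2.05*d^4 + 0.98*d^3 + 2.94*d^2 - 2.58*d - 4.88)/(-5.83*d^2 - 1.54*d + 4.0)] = (-23.903*d^5 - 15.1844*d^4 + 29.7816*d^3 - 7.809*d^2 - 33.3808*d - 17.8352)/(33.9889*d^4 + 17.9564*d^3 - 44.2684*d^2 - 12.32*d + 16.0)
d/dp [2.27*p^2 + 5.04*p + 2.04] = 4.54*p + 5.04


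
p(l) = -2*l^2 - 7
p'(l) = -4*l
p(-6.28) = -85.88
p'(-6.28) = 25.12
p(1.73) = -12.99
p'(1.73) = -6.92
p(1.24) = -10.08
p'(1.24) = -4.96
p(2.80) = -22.68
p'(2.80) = -11.20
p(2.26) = -17.22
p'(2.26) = -9.04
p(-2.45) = -19.00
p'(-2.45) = 9.80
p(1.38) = -10.81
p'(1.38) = -5.52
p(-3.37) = -29.71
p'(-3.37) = 13.48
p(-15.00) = -457.00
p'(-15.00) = 60.00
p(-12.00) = -295.00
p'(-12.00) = 48.00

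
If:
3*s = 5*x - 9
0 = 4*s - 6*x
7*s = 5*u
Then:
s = 27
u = 189/5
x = 18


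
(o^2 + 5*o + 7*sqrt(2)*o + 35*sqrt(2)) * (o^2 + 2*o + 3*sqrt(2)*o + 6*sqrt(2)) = o^4 + 7*o^3 + 10*sqrt(2)*o^3 + 52*o^2 + 70*sqrt(2)*o^2 + 100*sqrt(2)*o + 294*o + 420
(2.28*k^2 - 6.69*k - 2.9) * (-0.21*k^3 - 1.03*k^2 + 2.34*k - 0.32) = -0.4788*k^5 - 0.9435*k^4 + 12.8349*k^3 - 13.3972*k^2 - 4.6452*k + 0.928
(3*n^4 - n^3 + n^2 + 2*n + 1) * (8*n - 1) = 24*n^5 - 11*n^4 + 9*n^3 + 15*n^2 + 6*n - 1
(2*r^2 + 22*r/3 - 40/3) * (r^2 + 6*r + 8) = 2*r^4 + 58*r^3/3 + 140*r^2/3 - 64*r/3 - 320/3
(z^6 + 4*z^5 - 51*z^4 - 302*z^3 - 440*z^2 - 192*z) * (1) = z^6 + 4*z^5 - 51*z^4 - 302*z^3 - 440*z^2 - 192*z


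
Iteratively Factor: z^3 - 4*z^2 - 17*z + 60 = (z - 3)*(z^2 - z - 20) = (z - 3)*(z + 4)*(z - 5)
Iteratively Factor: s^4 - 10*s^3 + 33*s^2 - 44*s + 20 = (s - 2)*(s^3 - 8*s^2 + 17*s - 10) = (s - 2)^2*(s^2 - 6*s + 5) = (s - 5)*(s - 2)^2*(s - 1)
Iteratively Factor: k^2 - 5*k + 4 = (k - 1)*(k - 4)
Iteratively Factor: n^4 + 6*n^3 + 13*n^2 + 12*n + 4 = (n + 1)*(n^3 + 5*n^2 + 8*n + 4) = (n + 1)*(n + 2)*(n^2 + 3*n + 2) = (n + 1)*(n + 2)^2*(n + 1)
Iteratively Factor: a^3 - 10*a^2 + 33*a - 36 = (a - 3)*(a^2 - 7*a + 12) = (a - 4)*(a - 3)*(a - 3)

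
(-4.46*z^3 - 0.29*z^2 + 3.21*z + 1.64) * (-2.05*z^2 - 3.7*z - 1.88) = 9.143*z^5 + 17.0965*z^4 + 2.8773*z^3 - 14.6938*z^2 - 12.1028*z - 3.0832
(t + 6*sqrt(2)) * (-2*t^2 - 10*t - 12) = -2*t^3 - 12*sqrt(2)*t^2 - 10*t^2 - 60*sqrt(2)*t - 12*t - 72*sqrt(2)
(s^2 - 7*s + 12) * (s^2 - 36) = s^4 - 7*s^3 - 24*s^2 + 252*s - 432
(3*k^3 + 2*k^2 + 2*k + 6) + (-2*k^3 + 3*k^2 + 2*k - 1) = k^3 + 5*k^2 + 4*k + 5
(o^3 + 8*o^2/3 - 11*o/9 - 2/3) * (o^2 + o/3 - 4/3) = o^5 + 3*o^4 - 5*o^3/3 - 125*o^2/27 + 38*o/27 + 8/9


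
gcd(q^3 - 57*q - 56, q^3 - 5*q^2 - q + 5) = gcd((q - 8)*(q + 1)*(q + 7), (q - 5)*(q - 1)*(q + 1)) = q + 1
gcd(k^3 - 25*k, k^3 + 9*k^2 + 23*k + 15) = k + 5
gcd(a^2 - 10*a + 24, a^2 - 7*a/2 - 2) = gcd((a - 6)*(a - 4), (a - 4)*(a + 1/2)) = a - 4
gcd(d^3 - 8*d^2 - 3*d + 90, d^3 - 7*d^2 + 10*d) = d - 5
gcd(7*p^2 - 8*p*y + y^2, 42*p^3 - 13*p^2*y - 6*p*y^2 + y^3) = -7*p + y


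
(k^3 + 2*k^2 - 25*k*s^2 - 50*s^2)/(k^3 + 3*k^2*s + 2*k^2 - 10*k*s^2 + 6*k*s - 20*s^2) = (-k + 5*s)/(-k + 2*s)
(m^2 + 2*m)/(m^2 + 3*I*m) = (m + 2)/(m + 3*I)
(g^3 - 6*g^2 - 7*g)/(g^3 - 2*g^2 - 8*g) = (-g^2 + 6*g + 7)/(-g^2 + 2*g + 8)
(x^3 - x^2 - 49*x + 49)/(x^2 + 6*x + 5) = (x^3 - x^2 - 49*x + 49)/(x^2 + 6*x + 5)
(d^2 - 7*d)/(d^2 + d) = (d - 7)/(d + 1)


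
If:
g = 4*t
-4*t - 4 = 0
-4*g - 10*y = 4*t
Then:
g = -4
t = -1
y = 2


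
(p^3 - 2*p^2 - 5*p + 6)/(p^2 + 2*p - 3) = (p^2 - p - 6)/(p + 3)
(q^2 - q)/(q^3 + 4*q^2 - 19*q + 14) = q/(q^2 + 5*q - 14)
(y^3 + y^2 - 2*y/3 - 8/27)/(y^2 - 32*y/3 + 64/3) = (27*y^3 + 27*y^2 - 18*y - 8)/(9*(3*y^2 - 32*y + 64))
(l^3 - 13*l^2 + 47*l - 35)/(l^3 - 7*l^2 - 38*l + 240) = (l^2 - 8*l + 7)/(l^2 - 2*l - 48)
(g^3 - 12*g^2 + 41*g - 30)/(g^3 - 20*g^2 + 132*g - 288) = (g^2 - 6*g + 5)/(g^2 - 14*g + 48)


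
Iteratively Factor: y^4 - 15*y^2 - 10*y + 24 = (y - 1)*(y^3 + y^2 - 14*y - 24) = (y - 1)*(y + 2)*(y^2 - y - 12) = (y - 4)*(y - 1)*(y + 2)*(y + 3)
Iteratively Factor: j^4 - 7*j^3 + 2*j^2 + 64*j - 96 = (j - 4)*(j^3 - 3*j^2 - 10*j + 24) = (j - 4)*(j - 2)*(j^2 - j - 12) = (j - 4)*(j - 2)*(j + 3)*(j - 4)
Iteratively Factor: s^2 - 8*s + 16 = (s - 4)*(s - 4)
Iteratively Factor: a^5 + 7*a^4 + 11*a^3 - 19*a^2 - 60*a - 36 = (a + 3)*(a^4 + 4*a^3 - a^2 - 16*a - 12) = (a - 2)*(a + 3)*(a^3 + 6*a^2 + 11*a + 6) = (a - 2)*(a + 3)^2*(a^2 + 3*a + 2) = (a - 2)*(a + 1)*(a + 3)^2*(a + 2)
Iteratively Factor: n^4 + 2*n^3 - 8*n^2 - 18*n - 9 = (n - 3)*(n^3 + 5*n^2 + 7*n + 3) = (n - 3)*(n + 1)*(n^2 + 4*n + 3) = (n - 3)*(n + 1)^2*(n + 3)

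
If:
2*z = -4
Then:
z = -2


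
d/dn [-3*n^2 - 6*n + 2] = -6*n - 6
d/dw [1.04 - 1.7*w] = -1.70000000000000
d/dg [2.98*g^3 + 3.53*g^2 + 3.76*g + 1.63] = 8.94*g^2 + 7.06*g + 3.76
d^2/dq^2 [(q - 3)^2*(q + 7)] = 6*q + 2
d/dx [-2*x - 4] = -2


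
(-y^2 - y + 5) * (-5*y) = 5*y^3 + 5*y^2 - 25*y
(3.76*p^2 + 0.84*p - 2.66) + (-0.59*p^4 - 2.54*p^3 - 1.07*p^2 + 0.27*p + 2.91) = -0.59*p^4 - 2.54*p^3 + 2.69*p^2 + 1.11*p + 0.25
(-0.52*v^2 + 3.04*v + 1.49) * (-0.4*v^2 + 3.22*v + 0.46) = 0.208*v^4 - 2.8904*v^3 + 8.9536*v^2 + 6.1962*v + 0.6854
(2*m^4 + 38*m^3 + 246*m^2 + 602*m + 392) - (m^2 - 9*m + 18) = 2*m^4 + 38*m^3 + 245*m^2 + 611*m + 374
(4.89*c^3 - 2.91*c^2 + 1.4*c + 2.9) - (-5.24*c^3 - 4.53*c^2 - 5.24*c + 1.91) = 10.13*c^3 + 1.62*c^2 + 6.64*c + 0.99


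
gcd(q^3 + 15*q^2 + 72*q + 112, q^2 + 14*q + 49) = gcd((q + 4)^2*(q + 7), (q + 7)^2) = q + 7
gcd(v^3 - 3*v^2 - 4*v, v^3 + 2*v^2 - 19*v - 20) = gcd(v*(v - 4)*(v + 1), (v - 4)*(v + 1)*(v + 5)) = v^2 - 3*v - 4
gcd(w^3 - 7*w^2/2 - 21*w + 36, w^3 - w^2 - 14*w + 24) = w + 4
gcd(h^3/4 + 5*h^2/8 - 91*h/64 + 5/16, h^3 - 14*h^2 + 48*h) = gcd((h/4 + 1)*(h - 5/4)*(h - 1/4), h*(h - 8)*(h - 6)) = 1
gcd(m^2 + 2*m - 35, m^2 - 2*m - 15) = m - 5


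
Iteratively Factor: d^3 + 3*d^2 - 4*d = (d + 4)*(d^2 - d) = (d - 1)*(d + 4)*(d)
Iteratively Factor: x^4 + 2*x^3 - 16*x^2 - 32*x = (x + 2)*(x^3 - 16*x) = (x - 4)*(x + 2)*(x^2 + 4*x) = x*(x - 4)*(x + 2)*(x + 4)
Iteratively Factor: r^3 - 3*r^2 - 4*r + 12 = (r - 2)*(r^2 - r - 6) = (r - 2)*(r + 2)*(r - 3)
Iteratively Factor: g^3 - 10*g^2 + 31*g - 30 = (g - 2)*(g^2 - 8*g + 15) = (g - 5)*(g - 2)*(g - 3)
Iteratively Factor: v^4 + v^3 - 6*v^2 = (v)*(v^3 + v^2 - 6*v) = v^2*(v^2 + v - 6) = v^2*(v - 2)*(v + 3)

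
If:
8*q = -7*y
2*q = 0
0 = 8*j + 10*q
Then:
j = 0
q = 0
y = 0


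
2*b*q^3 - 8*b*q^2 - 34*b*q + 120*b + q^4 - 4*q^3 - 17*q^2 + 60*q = (2*b + q)*(q - 5)*(q - 3)*(q + 4)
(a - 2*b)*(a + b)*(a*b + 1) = a^3*b - a^2*b^2 + a^2 - 2*a*b^3 - a*b - 2*b^2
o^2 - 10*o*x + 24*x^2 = (o - 6*x)*(o - 4*x)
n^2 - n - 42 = (n - 7)*(n + 6)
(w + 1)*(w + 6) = w^2 + 7*w + 6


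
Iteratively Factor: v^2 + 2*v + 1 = (v + 1)*(v + 1)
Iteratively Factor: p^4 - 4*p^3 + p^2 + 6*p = (p - 2)*(p^3 - 2*p^2 - 3*p) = (p - 2)*(p + 1)*(p^2 - 3*p) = p*(p - 2)*(p + 1)*(p - 3)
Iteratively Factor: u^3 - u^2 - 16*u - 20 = (u + 2)*(u^2 - 3*u - 10) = (u + 2)^2*(u - 5)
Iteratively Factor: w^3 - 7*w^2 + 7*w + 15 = (w - 5)*(w^2 - 2*w - 3) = (w - 5)*(w + 1)*(w - 3)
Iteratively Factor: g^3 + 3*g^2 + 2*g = (g + 2)*(g^2 + g) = (g + 1)*(g + 2)*(g)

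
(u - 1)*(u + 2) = u^2 + u - 2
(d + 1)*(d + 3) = d^2 + 4*d + 3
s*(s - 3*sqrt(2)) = s^2 - 3*sqrt(2)*s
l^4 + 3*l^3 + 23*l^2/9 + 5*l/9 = l*(l + 1/3)*(l + 1)*(l + 5/3)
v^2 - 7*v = v*(v - 7)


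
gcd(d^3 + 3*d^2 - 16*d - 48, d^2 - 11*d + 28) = d - 4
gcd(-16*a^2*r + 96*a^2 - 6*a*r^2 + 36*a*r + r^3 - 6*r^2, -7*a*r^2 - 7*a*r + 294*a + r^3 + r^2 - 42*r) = r - 6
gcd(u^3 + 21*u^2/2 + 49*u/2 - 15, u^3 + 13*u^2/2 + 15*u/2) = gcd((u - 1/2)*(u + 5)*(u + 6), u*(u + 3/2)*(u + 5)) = u + 5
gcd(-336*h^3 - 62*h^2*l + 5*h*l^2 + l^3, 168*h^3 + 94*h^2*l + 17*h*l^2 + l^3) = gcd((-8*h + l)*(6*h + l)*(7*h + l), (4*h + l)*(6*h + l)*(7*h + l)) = 42*h^2 + 13*h*l + l^2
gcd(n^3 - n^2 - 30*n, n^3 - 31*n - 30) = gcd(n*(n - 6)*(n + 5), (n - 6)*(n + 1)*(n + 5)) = n^2 - n - 30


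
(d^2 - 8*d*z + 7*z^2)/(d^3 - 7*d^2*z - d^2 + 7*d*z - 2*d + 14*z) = (d - z)/(d^2 - d - 2)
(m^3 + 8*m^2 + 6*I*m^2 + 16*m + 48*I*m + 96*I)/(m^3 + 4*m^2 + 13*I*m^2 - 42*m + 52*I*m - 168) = (m + 4)/(m + 7*I)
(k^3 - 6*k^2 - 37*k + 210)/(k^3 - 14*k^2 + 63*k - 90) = (k^2 - k - 42)/(k^2 - 9*k + 18)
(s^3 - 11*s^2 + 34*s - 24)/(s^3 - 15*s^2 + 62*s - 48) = (s - 4)/(s - 8)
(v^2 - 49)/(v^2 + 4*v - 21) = (v - 7)/(v - 3)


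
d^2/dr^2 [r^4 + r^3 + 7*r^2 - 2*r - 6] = 12*r^2 + 6*r + 14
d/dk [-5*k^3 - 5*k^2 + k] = -15*k^2 - 10*k + 1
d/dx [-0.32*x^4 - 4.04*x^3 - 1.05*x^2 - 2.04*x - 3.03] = -1.28*x^3 - 12.12*x^2 - 2.1*x - 2.04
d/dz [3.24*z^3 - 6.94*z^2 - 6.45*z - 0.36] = 9.72*z^2 - 13.88*z - 6.45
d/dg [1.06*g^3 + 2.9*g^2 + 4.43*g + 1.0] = 3.18*g^2 + 5.8*g + 4.43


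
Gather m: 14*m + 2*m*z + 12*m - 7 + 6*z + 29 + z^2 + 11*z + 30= m*(2*z + 26) + z^2 + 17*z + 52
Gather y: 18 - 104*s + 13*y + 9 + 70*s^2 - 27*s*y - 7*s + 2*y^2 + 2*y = 70*s^2 - 111*s + 2*y^2 + y*(15 - 27*s) + 27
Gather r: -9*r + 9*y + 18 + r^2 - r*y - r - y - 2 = r^2 + r*(-y - 10) + 8*y + 16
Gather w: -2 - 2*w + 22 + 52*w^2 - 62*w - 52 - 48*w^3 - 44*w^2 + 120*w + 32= -48*w^3 + 8*w^2 + 56*w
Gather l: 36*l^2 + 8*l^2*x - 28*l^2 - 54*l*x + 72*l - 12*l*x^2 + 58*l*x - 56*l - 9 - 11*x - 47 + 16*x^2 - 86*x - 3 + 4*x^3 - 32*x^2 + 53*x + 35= l^2*(8*x + 8) + l*(-12*x^2 + 4*x + 16) + 4*x^3 - 16*x^2 - 44*x - 24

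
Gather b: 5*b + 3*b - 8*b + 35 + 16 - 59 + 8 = 0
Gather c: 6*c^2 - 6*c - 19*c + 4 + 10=6*c^2 - 25*c + 14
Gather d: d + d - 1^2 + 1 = 2*d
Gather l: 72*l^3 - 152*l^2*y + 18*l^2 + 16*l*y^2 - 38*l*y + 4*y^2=72*l^3 + l^2*(18 - 152*y) + l*(16*y^2 - 38*y) + 4*y^2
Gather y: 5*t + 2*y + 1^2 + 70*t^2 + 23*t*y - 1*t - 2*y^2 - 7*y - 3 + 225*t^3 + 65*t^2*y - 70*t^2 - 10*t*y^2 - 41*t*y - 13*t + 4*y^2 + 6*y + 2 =225*t^3 - 9*t + y^2*(2 - 10*t) + y*(65*t^2 - 18*t + 1)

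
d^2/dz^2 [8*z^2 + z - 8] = 16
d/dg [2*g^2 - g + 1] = 4*g - 1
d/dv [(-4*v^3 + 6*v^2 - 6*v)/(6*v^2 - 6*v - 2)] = 3*(-2*v^4 + 4*v^3 + 2*v^2 - 2*v + 1)/(9*v^4 - 18*v^3 + 3*v^2 + 6*v + 1)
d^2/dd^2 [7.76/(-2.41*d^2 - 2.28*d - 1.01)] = (90.141712*d^2 + 85.279296*d - 7.76*(4.82*d + 2.28)*(9.64*d + 4.56) + 37.777232)/(2.41*d^2 + 2.28*d + 1.01)^3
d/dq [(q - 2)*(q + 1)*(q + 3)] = 3*q^2 + 4*q - 5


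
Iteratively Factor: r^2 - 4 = (r - 2)*(r + 2)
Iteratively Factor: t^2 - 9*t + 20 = (t - 4)*(t - 5)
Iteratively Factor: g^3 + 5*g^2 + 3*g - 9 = (g + 3)*(g^2 + 2*g - 3) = (g - 1)*(g + 3)*(g + 3)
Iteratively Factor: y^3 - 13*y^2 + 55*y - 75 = (y - 5)*(y^2 - 8*y + 15) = (y - 5)^2*(y - 3)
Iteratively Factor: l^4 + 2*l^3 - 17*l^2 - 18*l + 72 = (l + 4)*(l^3 - 2*l^2 - 9*l + 18) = (l - 2)*(l + 4)*(l^2 - 9) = (l - 2)*(l + 3)*(l + 4)*(l - 3)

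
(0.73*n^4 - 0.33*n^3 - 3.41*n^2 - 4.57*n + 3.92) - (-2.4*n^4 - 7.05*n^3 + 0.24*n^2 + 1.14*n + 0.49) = 3.13*n^4 + 6.72*n^3 - 3.65*n^2 - 5.71*n + 3.43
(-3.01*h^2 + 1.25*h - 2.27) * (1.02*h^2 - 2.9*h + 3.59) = -3.0702*h^4 + 10.004*h^3 - 16.7463*h^2 + 11.0705*h - 8.1493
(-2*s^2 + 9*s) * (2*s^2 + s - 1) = -4*s^4 + 16*s^3 + 11*s^2 - 9*s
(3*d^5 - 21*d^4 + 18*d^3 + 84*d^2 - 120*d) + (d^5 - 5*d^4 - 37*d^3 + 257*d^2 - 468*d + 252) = 4*d^5 - 26*d^4 - 19*d^3 + 341*d^2 - 588*d + 252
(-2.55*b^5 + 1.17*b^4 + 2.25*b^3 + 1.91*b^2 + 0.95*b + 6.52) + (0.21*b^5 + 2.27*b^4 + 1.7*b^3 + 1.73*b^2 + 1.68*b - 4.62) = -2.34*b^5 + 3.44*b^4 + 3.95*b^3 + 3.64*b^2 + 2.63*b + 1.9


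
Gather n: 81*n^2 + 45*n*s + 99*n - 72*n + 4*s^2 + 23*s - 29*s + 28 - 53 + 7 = 81*n^2 + n*(45*s + 27) + 4*s^2 - 6*s - 18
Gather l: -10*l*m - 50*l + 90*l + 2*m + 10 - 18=l*(40 - 10*m) + 2*m - 8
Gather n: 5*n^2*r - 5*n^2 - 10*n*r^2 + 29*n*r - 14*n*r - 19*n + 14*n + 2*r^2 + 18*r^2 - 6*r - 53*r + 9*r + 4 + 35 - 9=n^2*(5*r - 5) + n*(-10*r^2 + 15*r - 5) + 20*r^2 - 50*r + 30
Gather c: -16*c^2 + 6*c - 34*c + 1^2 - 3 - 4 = -16*c^2 - 28*c - 6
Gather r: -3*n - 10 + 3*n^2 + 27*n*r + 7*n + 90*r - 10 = 3*n^2 + 4*n + r*(27*n + 90) - 20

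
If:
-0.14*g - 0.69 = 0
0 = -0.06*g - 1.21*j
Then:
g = -4.93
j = 0.24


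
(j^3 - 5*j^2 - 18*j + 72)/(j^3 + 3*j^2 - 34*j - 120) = (j - 3)/(j + 5)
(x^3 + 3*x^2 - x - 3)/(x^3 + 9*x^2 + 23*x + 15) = (x - 1)/(x + 5)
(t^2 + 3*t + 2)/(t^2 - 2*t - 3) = (t + 2)/(t - 3)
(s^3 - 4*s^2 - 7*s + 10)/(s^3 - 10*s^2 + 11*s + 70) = (s - 1)/(s - 7)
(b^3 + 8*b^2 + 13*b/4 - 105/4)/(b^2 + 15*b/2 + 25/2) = (2*b^2 + 11*b - 21)/(2*(b + 5))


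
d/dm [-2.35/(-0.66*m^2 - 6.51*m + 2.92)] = (-3.102*m - 15.2985)/(0.66*m^2 + 6.51*m - 2.92)^2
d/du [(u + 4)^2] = 2*u + 8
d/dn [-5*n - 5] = -5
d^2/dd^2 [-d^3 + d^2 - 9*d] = 2 - 6*d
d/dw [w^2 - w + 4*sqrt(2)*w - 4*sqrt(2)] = 2*w - 1 + 4*sqrt(2)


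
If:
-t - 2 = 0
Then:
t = -2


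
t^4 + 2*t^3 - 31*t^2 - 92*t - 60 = (t - 6)*(t + 1)*(t + 2)*(t + 5)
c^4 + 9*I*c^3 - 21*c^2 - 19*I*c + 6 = (c + I)^3*(c + 6*I)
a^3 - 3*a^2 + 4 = (a - 2)^2*(a + 1)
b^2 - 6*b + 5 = (b - 5)*(b - 1)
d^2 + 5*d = d*(d + 5)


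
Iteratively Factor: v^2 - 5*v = (v - 5)*(v)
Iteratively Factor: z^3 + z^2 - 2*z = (z - 1)*(z^2 + 2*z) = z*(z - 1)*(z + 2)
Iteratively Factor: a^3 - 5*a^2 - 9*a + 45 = (a - 5)*(a^2 - 9) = (a - 5)*(a + 3)*(a - 3)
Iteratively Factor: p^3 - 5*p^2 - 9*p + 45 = (p - 5)*(p^2 - 9) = (p - 5)*(p + 3)*(p - 3)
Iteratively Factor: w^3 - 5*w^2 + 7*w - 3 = (w - 3)*(w^2 - 2*w + 1) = (w - 3)*(w - 1)*(w - 1)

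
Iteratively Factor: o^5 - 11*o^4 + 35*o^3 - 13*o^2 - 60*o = (o + 1)*(o^4 - 12*o^3 + 47*o^2 - 60*o) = o*(o + 1)*(o^3 - 12*o^2 + 47*o - 60) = o*(o - 5)*(o + 1)*(o^2 - 7*o + 12) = o*(o - 5)*(o - 3)*(o + 1)*(o - 4)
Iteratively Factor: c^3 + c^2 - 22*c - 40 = (c - 5)*(c^2 + 6*c + 8) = (c - 5)*(c + 4)*(c + 2)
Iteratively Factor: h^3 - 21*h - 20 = (h - 5)*(h^2 + 5*h + 4) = (h - 5)*(h + 4)*(h + 1)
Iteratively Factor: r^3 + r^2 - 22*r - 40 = (r - 5)*(r^2 + 6*r + 8) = (r - 5)*(r + 2)*(r + 4)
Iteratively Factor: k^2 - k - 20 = (k + 4)*(k - 5)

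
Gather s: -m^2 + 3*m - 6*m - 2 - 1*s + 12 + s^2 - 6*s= -m^2 - 3*m + s^2 - 7*s + 10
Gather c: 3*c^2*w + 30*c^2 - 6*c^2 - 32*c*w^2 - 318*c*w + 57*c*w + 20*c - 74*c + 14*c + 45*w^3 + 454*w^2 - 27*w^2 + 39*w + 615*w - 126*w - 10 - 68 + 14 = c^2*(3*w + 24) + c*(-32*w^2 - 261*w - 40) + 45*w^3 + 427*w^2 + 528*w - 64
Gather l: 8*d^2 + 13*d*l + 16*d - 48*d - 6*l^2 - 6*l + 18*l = 8*d^2 - 32*d - 6*l^2 + l*(13*d + 12)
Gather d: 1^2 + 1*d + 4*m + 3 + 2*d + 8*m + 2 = 3*d + 12*m + 6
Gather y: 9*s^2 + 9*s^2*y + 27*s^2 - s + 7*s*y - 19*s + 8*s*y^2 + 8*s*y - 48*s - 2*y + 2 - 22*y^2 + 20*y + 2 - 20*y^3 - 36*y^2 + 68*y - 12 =36*s^2 - 68*s - 20*y^3 + y^2*(8*s - 58) + y*(9*s^2 + 15*s + 86) - 8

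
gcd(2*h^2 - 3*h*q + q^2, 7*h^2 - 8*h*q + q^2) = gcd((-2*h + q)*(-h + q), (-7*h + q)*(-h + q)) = -h + q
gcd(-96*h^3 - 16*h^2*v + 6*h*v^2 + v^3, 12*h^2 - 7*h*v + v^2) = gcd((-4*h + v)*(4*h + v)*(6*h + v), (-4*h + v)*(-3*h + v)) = -4*h + v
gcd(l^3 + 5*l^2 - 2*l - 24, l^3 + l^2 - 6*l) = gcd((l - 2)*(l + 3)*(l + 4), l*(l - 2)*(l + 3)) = l^2 + l - 6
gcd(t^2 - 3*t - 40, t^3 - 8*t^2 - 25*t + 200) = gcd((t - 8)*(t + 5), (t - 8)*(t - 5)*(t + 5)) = t^2 - 3*t - 40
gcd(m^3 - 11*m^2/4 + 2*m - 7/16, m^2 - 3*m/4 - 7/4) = m - 7/4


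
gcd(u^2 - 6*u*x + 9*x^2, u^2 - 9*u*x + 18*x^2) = -u + 3*x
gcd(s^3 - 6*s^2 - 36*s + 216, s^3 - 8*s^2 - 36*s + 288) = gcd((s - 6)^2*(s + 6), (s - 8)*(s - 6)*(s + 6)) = s^2 - 36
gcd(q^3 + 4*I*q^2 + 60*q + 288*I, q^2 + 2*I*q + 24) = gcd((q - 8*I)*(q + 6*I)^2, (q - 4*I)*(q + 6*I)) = q + 6*I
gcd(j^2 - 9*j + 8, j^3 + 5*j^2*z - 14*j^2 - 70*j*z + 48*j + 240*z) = j - 8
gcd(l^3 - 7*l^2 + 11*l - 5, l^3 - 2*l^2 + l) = l^2 - 2*l + 1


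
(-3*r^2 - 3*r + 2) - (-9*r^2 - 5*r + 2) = 6*r^2 + 2*r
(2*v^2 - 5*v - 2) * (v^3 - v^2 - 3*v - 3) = 2*v^5 - 7*v^4 - 3*v^3 + 11*v^2 + 21*v + 6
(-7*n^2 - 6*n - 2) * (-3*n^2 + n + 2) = 21*n^4 + 11*n^3 - 14*n^2 - 14*n - 4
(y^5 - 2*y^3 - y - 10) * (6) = 6*y^5 - 12*y^3 - 6*y - 60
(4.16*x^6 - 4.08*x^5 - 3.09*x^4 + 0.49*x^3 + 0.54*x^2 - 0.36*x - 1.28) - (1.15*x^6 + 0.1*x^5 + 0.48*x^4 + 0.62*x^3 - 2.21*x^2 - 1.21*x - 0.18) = 3.01*x^6 - 4.18*x^5 - 3.57*x^4 - 0.13*x^3 + 2.75*x^2 + 0.85*x - 1.1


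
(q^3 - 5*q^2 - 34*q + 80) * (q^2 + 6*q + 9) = q^5 + q^4 - 55*q^3 - 169*q^2 + 174*q + 720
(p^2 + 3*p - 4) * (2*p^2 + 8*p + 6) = 2*p^4 + 14*p^3 + 22*p^2 - 14*p - 24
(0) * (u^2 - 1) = 0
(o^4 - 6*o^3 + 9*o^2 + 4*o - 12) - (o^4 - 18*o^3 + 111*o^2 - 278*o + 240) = 12*o^3 - 102*o^2 + 282*o - 252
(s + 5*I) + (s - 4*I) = 2*s + I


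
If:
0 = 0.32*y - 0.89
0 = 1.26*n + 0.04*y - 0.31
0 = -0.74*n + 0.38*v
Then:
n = 0.16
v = 0.31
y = 2.78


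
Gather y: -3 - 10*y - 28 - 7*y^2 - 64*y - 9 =-7*y^2 - 74*y - 40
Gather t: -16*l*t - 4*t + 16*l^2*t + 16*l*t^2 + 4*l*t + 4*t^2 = t^2*(16*l + 4) + t*(16*l^2 - 12*l - 4)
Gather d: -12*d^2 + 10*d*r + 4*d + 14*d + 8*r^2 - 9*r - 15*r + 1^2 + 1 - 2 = -12*d^2 + d*(10*r + 18) + 8*r^2 - 24*r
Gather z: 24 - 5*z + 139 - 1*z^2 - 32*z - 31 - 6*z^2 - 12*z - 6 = -7*z^2 - 49*z + 126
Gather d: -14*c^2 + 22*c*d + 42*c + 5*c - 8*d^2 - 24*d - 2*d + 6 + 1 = -14*c^2 + 47*c - 8*d^2 + d*(22*c - 26) + 7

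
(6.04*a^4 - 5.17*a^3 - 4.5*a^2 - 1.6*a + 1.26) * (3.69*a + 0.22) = 22.2876*a^5 - 17.7485*a^4 - 17.7424*a^3 - 6.894*a^2 + 4.2974*a + 0.2772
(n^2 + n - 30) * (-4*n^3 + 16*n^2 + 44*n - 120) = -4*n^5 + 12*n^4 + 180*n^3 - 556*n^2 - 1440*n + 3600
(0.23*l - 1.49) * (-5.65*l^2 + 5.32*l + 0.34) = -1.2995*l^3 + 9.6421*l^2 - 7.8486*l - 0.5066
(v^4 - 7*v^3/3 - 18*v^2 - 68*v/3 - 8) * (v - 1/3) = v^5 - 8*v^4/3 - 155*v^3/9 - 50*v^2/3 - 4*v/9 + 8/3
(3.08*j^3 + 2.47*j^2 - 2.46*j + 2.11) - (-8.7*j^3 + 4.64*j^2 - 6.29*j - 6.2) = 11.78*j^3 - 2.17*j^2 + 3.83*j + 8.31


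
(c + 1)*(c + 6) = c^2 + 7*c + 6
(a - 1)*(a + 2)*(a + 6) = a^3 + 7*a^2 + 4*a - 12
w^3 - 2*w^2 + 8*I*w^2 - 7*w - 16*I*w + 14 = (w - 2)*(w + I)*(w + 7*I)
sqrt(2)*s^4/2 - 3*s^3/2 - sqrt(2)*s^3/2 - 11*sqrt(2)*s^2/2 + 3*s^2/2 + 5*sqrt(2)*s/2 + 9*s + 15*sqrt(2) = (s - 3)*(s - 5*sqrt(2)/2)*(s + sqrt(2))*(sqrt(2)*s/2 + sqrt(2))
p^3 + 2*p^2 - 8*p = p*(p - 2)*(p + 4)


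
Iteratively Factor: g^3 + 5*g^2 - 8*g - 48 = (g - 3)*(g^2 + 8*g + 16) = (g - 3)*(g + 4)*(g + 4)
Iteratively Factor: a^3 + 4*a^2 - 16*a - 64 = (a + 4)*(a^2 - 16) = (a - 4)*(a + 4)*(a + 4)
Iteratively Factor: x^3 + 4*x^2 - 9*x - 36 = (x + 3)*(x^2 + x - 12) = (x + 3)*(x + 4)*(x - 3)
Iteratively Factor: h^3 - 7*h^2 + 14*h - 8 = (h - 2)*(h^2 - 5*h + 4) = (h - 2)*(h - 1)*(h - 4)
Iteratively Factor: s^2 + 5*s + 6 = (s + 2)*(s + 3)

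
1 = 1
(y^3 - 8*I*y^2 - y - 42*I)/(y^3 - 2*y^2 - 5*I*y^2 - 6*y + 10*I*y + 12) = (y^2 - 5*I*y + 14)/(y^2 - 2*y*(1 + I) + 4*I)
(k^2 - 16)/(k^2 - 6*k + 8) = (k + 4)/(k - 2)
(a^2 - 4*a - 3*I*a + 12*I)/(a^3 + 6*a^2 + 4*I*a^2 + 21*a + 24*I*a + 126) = (a - 4)/(a^2 + a*(6 + 7*I) + 42*I)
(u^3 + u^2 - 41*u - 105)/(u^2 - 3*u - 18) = (u^2 - 2*u - 35)/(u - 6)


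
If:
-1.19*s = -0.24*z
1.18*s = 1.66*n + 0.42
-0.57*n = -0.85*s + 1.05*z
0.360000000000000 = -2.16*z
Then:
No Solution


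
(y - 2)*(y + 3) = y^2 + y - 6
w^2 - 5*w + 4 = (w - 4)*(w - 1)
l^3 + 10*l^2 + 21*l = l*(l + 3)*(l + 7)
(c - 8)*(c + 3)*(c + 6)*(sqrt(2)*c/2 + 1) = sqrt(2)*c^4/2 + sqrt(2)*c^3/2 + c^3 - 27*sqrt(2)*c^2 + c^2 - 72*sqrt(2)*c - 54*c - 144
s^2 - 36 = (s - 6)*(s + 6)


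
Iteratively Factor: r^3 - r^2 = (r)*(r^2 - r) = r^2*(r - 1)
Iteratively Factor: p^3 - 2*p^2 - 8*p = (p + 2)*(p^2 - 4*p) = p*(p + 2)*(p - 4)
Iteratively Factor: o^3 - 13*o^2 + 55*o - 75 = (o - 5)*(o^2 - 8*o + 15) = (o - 5)^2*(o - 3)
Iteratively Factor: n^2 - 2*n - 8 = (n - 4)*(n + 2)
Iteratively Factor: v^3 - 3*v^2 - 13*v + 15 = (v + 3)*(v^2 - 6*v + 5) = (v - 1)*(v + 3)*(v - 5)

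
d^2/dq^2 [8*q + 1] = 0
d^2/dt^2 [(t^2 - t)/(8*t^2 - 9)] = 2*(-64*t^3 + 216*t^2 - 216*t + 81)/(512*t^6 - 1728*t^4 + 1944*t^2 - 729)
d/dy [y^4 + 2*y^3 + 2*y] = 4*y^3 + 6*y^2 + 2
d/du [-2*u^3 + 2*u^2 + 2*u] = -6*u^2 + 4*u + 2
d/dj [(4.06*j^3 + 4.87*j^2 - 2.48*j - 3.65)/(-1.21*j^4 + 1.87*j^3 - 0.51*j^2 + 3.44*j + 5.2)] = (4.9126*j^6 + 11.7854*j^5 - 20.1799*j^4 + 19.542*j^3 + 99.3005*j^2 + 46.925*j - 0.340000000000002)/(1.4641*j^8 - 4.5254*j^7 + 4.7311*j^6 - 10.2322*j^5 + 0.541700000000001*j^4 + 15.9392*j^3 + 6.5296*j^2 + 35.776*j + 27.04)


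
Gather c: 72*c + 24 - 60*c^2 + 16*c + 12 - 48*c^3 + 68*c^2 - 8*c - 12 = -48*c^3 + 8*c^2 + 80*c + 24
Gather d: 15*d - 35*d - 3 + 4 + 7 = 8 - 20*d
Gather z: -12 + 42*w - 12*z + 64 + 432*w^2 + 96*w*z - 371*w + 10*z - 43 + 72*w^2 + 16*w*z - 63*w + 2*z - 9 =504*w^2 + 112*w*z - 392*w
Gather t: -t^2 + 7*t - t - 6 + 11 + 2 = -t^2 + 6*t + 7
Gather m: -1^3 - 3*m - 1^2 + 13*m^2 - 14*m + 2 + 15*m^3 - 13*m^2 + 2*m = 15*m^3 - 15*m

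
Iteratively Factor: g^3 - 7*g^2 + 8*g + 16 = (g + 1)*(g^2 - 8*g + 16) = (g - 4)*(g + 1)*(g - 4)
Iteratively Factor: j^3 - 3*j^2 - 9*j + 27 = (j - 3)*(j^2 - 9) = (j - 3)*(j + 3)*(j - 3)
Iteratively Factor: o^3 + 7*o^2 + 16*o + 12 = (o + 3)*(o^2 + 4*o + 4) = (o + 2)*(o + 3)*(o + 2)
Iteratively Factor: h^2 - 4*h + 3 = (h - 3)*(h - 1)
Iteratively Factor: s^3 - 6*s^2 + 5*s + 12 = (s + 1)*(s^2 - 7*s + 12) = (s - 3)*(s + 1)*(s - 4)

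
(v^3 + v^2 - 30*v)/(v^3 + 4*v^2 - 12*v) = (v - 5)/(v - 2)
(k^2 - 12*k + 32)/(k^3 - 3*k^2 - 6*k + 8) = (k - 8)/(k^2 + k - 2)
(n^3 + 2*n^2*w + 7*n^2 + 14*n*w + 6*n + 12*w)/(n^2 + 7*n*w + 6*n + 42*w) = (n^2 + 2*n*w + n + 2*w)/(n + 7*w)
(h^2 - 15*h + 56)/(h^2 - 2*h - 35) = (h - 8)/(h + 5)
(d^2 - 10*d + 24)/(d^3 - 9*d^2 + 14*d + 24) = 1/(d + 1)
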